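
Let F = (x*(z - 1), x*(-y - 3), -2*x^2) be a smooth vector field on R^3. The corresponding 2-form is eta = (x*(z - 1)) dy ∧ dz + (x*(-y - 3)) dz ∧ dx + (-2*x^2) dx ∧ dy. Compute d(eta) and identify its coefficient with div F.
d(eta) = (-x + z - 1) dx ∧ dy ∧ dz; div F = -x + z - 1

For a 2-form in R^3 of the form above, applying d gives a 3-form with coefficient ∂P/∂x + ∂Q/∂y + ∂R/∂z:
  ∂P/∂x = z - 1
  ∂Q/∂y = -x
  ∂R/∂z = 0
Sum = -x + z - 1, which is exactly div F.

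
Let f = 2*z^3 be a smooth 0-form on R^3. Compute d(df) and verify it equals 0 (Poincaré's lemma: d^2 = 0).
d(df) = 0

Step 1: df = sum_i (∂f/∂x_i) dx_i = (0) dx + (0) dy + (6*z^2) dz.
Step 2: Apply d again. Using the 1-form formula, the coefficient of dx ∧ dy in d(df) is ∂^2 f/∂x ∂y - ∂^2 f/∂y ∂x = (0) - (0) = 0 (equality of mixed partials for smooth f).
Similarly for dx ∧ dz and dy ∧ dz — all coefficients vanish. So d(df) = 0.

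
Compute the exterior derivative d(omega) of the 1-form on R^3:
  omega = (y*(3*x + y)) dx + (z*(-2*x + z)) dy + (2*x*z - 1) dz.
d(omega) = (-3*x - 2*y - 2*z) dx ∧ dy + (2*z) dx ∧ dz + (2*x - 2*z) dy ∧ dz

For a 1-form omega = sum_i f_i dx_i, the exterior derivative is
  d(omega) = sum_{i < j} (∂f_j/∂x_i - ∂f_i/∂x_j) dx_i ∧ dx_j.
  coefficient of dx ∧ dy: ∂f_2/∂x - ∂f_1/∂y = ∂(z*(-2*x + z))/∂x - ∂(y*(3*x + y))/∂y = -3*x - 2*y - 2*z
  coefficient of dx ∧ dz: ∂f_3/∂x - ∂f_1/∂z = ∂(2*x*z - 1)/∂x - ∂(y*(3*x + y))/∂z = 2*z
  coefficient of dy ∧ dz: ∂f_3/∂y - ∂f_2/∂z = ∂(2*x*z - 1)/∂y - ∂(z*(-2*x + z))/∂z = 2*x - 2*z
Assembling: d(omega) = (-3*x - 2*y - 2*z) dx ∧ dy + (2*z) dx ∧ dz + (2*x - 2*z) dy ∧ dz.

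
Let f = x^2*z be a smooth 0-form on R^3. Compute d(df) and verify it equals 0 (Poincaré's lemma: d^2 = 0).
d(df) = 0

Step 1: df = sum_i (∂f/∂x_i) dx_i = (2*x*z) dx + (0) dy + (x^2) dz.
Step 2: Apply d again. Using the 1-form formula, the coefficient of dx ∧ dy in d(df) is ∂^2 f/∂x ∂y - ∂^2 f/∂y ∂x = (0) - (0) = 0 (equality of mixed partials for smooth f).
Similarly for dx ∧ dz and dy ∧ dz — all coefficients vanish. So d(df) = 0.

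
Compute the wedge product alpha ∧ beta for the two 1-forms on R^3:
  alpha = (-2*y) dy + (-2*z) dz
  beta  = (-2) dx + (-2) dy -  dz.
alpha ∧ beta = (-4*y) dx ∧ dy + (2*y - 4*z) dy ∧ dz + (-4*z) dx ∧ dz

Distribute the wedge, using dx_i ∧ dx_j = -dx_j ∧ dx_i and dx_i ∧ dx_i = 0. For each pair (i, j) with i < j, the coefficient of dx_i ∧ dx_j in alpha ∧ beta is (alpha_i * beta_j - alpha_j * beta_i). Collecting: alpha ∧ beta = (-4*y) dx ∧ dy + (2*y - 4*z) dy ∧ dz + (-4*z) dx ∧ dz.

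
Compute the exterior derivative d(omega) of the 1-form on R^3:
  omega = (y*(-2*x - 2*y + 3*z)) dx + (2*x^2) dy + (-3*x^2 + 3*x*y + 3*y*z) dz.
d(omega) = (6*x + 4*y - 3*z) dx ∧ dy + (-6*x) dx ∧ dz + (3*x + 3*z) dy ∧ dz

For a 1-form omega = sum_i f_i dx_i, the exterior derivative is
  d(omega) = sum_{i < j} (∂f_j/∂x_i - ∂f_i/∂x_j) dx_i ∧ dx_j.
  coefficient of dx ∧ dy: ∂f_2/∂x - ∂f_1/∂y = ∂(2*x^2)/∂x - ∂(y*(-2*x - 2*y + 3*z))/∂y = 6*x + 4*y - 3*z
  coefficient of dx ∧ dz: ∂f_3/∂x - ∂f_1/∂z = ∂(-3*x^2 + 3*x*y + 3*y*z)/∂x - ∂(y*(-2*x - 2*y + 3*z))/∂z = -6*x
  coefficient of dy ∧ dz: ∂f_3/∂y - ∂f_2/∂z = ∂(-3*x^2 + 3*x*y + 3*y*z)/∂y - ∂(2*x^2)/∂z = 3*x + 3*z
Assembling: d(omega) = (6*x + 4*y - 3*z) dx ∧ dy + (-6*x) dx ∧ dz + (3*x + 3*z) dy ∧ dz.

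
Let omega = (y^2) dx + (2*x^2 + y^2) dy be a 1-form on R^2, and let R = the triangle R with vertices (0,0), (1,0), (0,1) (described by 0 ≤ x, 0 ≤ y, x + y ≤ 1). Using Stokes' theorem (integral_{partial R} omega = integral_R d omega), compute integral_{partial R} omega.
integral_(partial R) omega = 1/3

Stokes: integral_partial_R omega = integral_R d omega with d omega = (∂Q/∂x - ∂P/∂y) dx ∧ dy.
  ∂Q/∂x = 4*x
  ∂P/∂y = 2*y
  integrand = ∂Q/∂x - ∂P/∂y = 4*x - 2*y.
Integrating over R: integral_0^1 integral_0^{1-x} (4*x - 2*y) dy dx = 1/3.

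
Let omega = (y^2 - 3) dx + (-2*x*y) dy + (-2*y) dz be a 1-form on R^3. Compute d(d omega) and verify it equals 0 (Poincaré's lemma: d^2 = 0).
d(d omega) = 0

Step 1: d omega = sum_{i<j} (∂f_j/∂x_i - ∂f_i/∂x_j) dx_i ∧ dx_j:
  coeff of dx ∧ dy: -4*y
  coeff of dx ∧ dz: 0
  coeff of dy ∧ dz: -2
Step 2: Apply d again to each 2-form coefficient. The only possible 3-form in R^3 is dx ∧ dy ∧ dz, with coefficient
  ∂(coeff of dy∧dz)/∂x - ∂(coeff of dx∧dz)/∂y + ∂(coeff of dx∧dy)/∂z
  = ∂/∂x (-2) - ∂/∂y (0) + ∂/∂z (-4*y).
Each of these terms simplifies to sums of mixed partials that cancel in pairs. The result is 0 (by equality of mixed partials for smooth functions — Schwarz / Clairaut).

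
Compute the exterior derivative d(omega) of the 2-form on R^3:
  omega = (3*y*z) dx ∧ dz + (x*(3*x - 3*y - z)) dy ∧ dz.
d(omega) = (6*x - 3*y - 4*z) dx ∧ dy ∧ dz

For a 2-form omega = sum_{i<j} g_{ij} dx_i ∧ dx_j, the exterior derivative is
  d(omega) = sum_{i<j} d(g_{ij}) ∧ dx_i ∧ dx_j = sum_{i<j, k} (∂g_{ij}/∂x_k) dx_k ∧ dx_i ∧ dx_j.
Expand each term, using dx_k ∧ dx_i ∧ dx_j = sgn(permutation) dx_{(a)} ∧ dx_{(b)} ∧ dx_{(c)} with (a < b < c) sorted:
  d(3*y*z) includes (∂/∂y)(3*y*z) dy = (3*z) dy, which multiplied by dx ∧ dz gives (-3*z) dx ∧ dy ∧ dz
  d(x*(3*x - 3*y - z)) includes (∂/∂x)(x*(3*x - 3*y - z)) dx = (6*x - 3*y - z) dx, which multiplied by dy ∧ dz gives (6*x - 3*y - z) dx ∧ dy ∧ dz
Collecting like 3-forms: d(omega) = (6*x - 3*y - 4*z) dx ∧ dy ∧ dz.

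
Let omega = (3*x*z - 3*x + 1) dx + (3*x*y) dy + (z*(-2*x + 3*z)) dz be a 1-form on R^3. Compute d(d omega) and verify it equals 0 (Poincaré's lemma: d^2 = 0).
d(d omega) = 0

Step 1: d omega = sum_{i<j} (∂f_j/∂x_i - ∂f_i/∂x_j) dx_i ∧ dx_j:
  coeff of dx ∧ dy: 3*y
  coeff of dx ∧ dz: -3*x - 2*z
  coeff of dy ∧ dz: 0
Step 2: Apply d again to each 2-form coefficient. The only possible 3-form in R^3 is dx ∧ dy ∧ dz, with coefficient
  ∂(coeff of dy∧dz)/∂x - ∂(coeff of dx∧dz)/∂y + ∂(coeff of dx∧dy)/∂z
  = ∂/∂x (0) - ∂/∂y (-3*x - 2*z) + ∂/∂z (3*y).
Each of these terms simplifies to sums of mixed partials that cancel in pairs. The result is 0 (by equality of mixed partials for smooth functions — Schwarz / Clairaut).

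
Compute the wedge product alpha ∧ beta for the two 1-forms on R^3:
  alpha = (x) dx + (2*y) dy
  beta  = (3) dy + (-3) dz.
alpha ∧ beta = (3*x) dx ∧ dy + (-3*x) dx ∧ dz + (-6*y) dy ∧ dz

Distribute the wedge, using dx_i ∧ dx_j = -dx_j ∧ dx_i and dx_i ∧ dx_i = 0. For each pair (i, j) with i < j, the coefficient of dx_i ∧ dx_j in alpha ∧ beta is (alpha_i * beta_j - alpha_j * beta_i). Collecting: alpha ∧ beta = (3*x) dx ∧ dy + (-3*x) dx ∧ dz + (-6*y) dy ∧ dz.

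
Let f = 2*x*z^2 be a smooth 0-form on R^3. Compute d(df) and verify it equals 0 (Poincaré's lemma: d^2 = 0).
d(df) = 0

Step 1: df = sum_i (∂f/∂x_i) dx_i = (2*z^2) dx + (0) dy + (4*x*z) dz.
Step 2: Apply d again. Using the 1-form formula, the coefficient of dx ∧ dy in d(df) is ∂^2 f/∂x ∂y - ∂^2 f/∂y ∂x = (0) - (0) = 0 (equality of mixed partials for smooth f).
Similarly for dx ∧ dz and dy ∧ dz — all coefficients vanish. So d(df) = 0.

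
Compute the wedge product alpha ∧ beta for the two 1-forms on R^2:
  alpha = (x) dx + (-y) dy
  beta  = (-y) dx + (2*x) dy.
alpha ∧ beta = (2*x^2 - y^2) dx ∧ dy

Distribute the wedge, using dx_i ∧ dx_j = -dx_j ∧ dx_i and dx_i ∧ dx_i = 0. For each pair (i, j) with i < j, the coefficient of dx_i ∧ dx_j in alpha ∧ beta is (alpha_i * beta_j - alpha_j * beta_i). Collecting: alpha ∧ beta = (2*x^2 - y^2) dx ∧ dy.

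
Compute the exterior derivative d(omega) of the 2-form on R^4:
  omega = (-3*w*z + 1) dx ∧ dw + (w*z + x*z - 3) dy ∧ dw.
d(omega) = (3*w) dx ∧ dz ∧ dw + (z) dx ∧ dy ∧ dw + (-w - x) dy ∧ dz ∧ dw

For a 2-form omega = sum_{i<j} g_{ij} dx_i ∧ dx_j, the exterior derivative is
  d(omega) = sum_{i<j} d(g_{ij}) ∧ dx_i ∧ dx_j = sum_{i<j, k} (∂g_{ij}/∂x_k) dx_k ∧ dx_i ∧ dx_j.
Expand each term, using dx_k ∧ dx_i ∧ dx_j = sgn(permutation) dx_{(a)} ∧ dx_{(b)} ∧ dx_{(c)} with (a < b < c) sorted:
  d(-3*w*z + 1) includes (∂/∂z)(-3*w*z + 1) dz = (-3*w) dz, which multiplied by dx ∧ dw gives (3*w) dx ∧ dz ∧ dw
  d(w*z + x*z - 3) includes (∂/∂x)(w*z + x*z - 3) dx = (z) dx, which multiplied by dy ∧ dw gives (z) dx ∧ dy ∧ dw
  d(w*z + x*z - 3) includes (∂/∂z)(w*z + x*z - 3) dz = (w + x) dz, which multiplied by dy ∧ dw gives (-w - x) dy ∧ dz ∧ dw
Collecting like 3-forms: d(omega) = (3*w) dx ∧ dz ∧ dw + (z) dx ∧ dy ∧ dw + (-w - x) dy ∧ dz ∧ dw.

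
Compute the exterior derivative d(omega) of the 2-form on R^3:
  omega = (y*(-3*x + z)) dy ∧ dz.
d(omega) = (-3*y) dx ∧ dy ∧ dz

For a 2-form omega = sum_{i<j} g_{ij} dx_i ∧ dx_j, the exterior derivative is
  d(omega) = sum_{i<j} d(g_{ij}) ∧ dx_i ∧ dx_j = sum_{i<j, k} (∂g_{ij}/∂x_k) dx_k ∧ dx_i ∧ dx_j.
Expand each term, using dx_k ∧ dx_i ∧ dx_j = sgn(permutation) dx_{(a)} ∧ dx_{(b)} ∧ dx_{(c)} with (a < b < c) sorted:
  d(y*(-3*x + z)) includes (∂/∂x)(y*(-3*x + z)) dx = (-3*y) dx, which multiplied by dy ∧ dz gives (-3*y) dx ∧ dy ∧ dz
Collecting like 3-forms: d(omega) = (-3*y) dx ∧ dy ∧ dz.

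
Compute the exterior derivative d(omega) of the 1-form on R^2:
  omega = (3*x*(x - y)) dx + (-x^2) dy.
d(omega) = (x) dx ∧ dy

For a 1-form omega = sum_i f_i dx_i, the exterior derivative is
  d(omega) = sum_{i < j} (∂f_j/∂x_i - ∂f_i/∂x_j) dx_i ∧ dx_j.
  coefficient of dx ∧ dy: ∂f_2/∂x - ∂f_1/∂y = ∂(-x^2)/∂x - ∂(3*x*(x - y))/∂y = x
Assembling: d(omega) = (x) dx ∧ dy.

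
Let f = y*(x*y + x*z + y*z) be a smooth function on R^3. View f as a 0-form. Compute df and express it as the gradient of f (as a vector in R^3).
df = (y*(y + z)) dx + (2*x*y + x*z + 2*y*z) dy + (y*(x + y)) dz; grad f = (y*(y + z), 2*x*y + x*z + 2*y*z, y*(x + y))

For a 0-form f, d f = (∂f/∂x) dx + (∂f/∂y) dy + (∂f/∂z) dz. The components of the vector representation are exactly the entries of grad f in Cartesian coordinates:
  ∂f/∂x = y*(y + z)
  ∂f/∂y = 2*x*y + x*z + 2*y*z
  ∂f/∂z = y*(x + y).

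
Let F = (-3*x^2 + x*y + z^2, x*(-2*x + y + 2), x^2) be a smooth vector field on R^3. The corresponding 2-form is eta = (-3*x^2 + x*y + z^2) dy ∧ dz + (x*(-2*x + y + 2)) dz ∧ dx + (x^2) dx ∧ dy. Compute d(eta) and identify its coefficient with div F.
d(eta) = (-5*x + y) dx ∧ dy ∧ dz; div F = -5*x + y

For a 2-form in R^3 of the form above, applying d gives a 3-form with coefficient ∂P/∂x + ∂Q/∂y + ∂R/∂z:
  ∂P/∂x = -6*x + y
  ∂Q/∂y = x
  ∂R/∂z = 0
Sum = -5*x + y, which is exactly div F.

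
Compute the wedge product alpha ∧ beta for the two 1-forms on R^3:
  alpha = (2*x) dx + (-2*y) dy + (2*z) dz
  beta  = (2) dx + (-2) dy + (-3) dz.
alpha ∧ beta = (-4*x + 4*y) dx ∧ dy + (-6*x - 4*z) dx ∧ dz + (6*y + 4*z) dy ∧ dz

Distribute the wedge, using dx_i ∧ dx_j = -dx_j ∧ dx_i and dx_i ∧ dx_i = 0. For each pair (i, j) with i < j, the coefficient of dx_i ∧ dx_j in alpha ∧ beta is (alpha_i * beta_j - alpha_j * beta_i). Collecting: alpha ∧ beta = (-4*x + 4*y) dx ∧ dy + (-6*x - 4*z) dx ∧ dz + (6*y + 4*z) dy ∧ dz.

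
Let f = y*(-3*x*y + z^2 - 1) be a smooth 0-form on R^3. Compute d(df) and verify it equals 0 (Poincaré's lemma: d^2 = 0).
d(df) = 0

Step 1: df = sum_i (∂f/∂x_i) dx_i = (-3*y^2) dx + (-6*x*y + z^2 - 1) dy + (2*y*z) dz.
Step 2: Apply d again. Using the 1-form formula, the coefficient of dx ∧ dy in d(df) is ∂^2 f/∂x ∂y - ∂^2 f/∂y ∂x = (-6*y) - (-6*y) = 0 (equality of mixed partials for smooth f).
Similarly for dx ∧ dz and dy ∧ dz — all coefficients vanish. So d(df) = 0.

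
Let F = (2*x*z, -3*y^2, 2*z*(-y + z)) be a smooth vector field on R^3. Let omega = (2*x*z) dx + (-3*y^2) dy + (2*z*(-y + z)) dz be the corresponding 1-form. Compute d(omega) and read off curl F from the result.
d(omega) = (-2*z) dy ∧ dz + (2*x) dz ∧ dx + (0) dx ∧ dy; curl F = (-2*z, 2*x, 0)

d omega = sum_{i<j} (∂f_j/∂x_i - ∂f_i/∂x_j) dx_i ∧ dx_j. Under the identification (dy ∧ dz, dz ∧ dx, dx ∧ dy) ↔ (e_x, e_y, e_z), the coefficients are exactly the components of curl F. Compute:
  ∂R/∂y - ∂Q/∂z = (-2*z) - (0) = -2*z
  ∂P/∂z - ∂R/∂x = (2*x) - (0) = 2*x
  ∂Q/∂x - ∂P/∂y = (0) - (0) = 0.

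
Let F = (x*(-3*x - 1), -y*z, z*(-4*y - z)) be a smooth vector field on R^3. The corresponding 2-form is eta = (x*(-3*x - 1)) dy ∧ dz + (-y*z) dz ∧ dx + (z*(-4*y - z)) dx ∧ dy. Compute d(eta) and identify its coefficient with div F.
d(eta) = (-6*x - 4*y - 3*z - 1) dx ∧ dy ∧ dz; div F = -6*x - 4*y - 3*z - 1

For a 2-form in R^3 of the form above, applying d gives a 3-form with coefficient ∂P/∂x + ∂Q/∂y + ∂R/∂z:
  ∂P/∂x = -6*x - 1
  ∂Q/∂y = -z
  ∂R/∂z = -4*y - 2*z
Sum = -6*x - 4*y - 3*z - 1, which is exactly div F.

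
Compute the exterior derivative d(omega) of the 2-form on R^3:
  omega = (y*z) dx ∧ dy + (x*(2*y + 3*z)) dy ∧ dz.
d(omega) = (3*y + 3*z) dx ∧ dy ∧ dz

For a 2-form omega = sum_{i<j} g_{ij} dx_i ∧ dx_j, the exterior derivative is
  d(omega) = sum_{i<j} d(g_{ij}) ∧ dx_i ∧ dx_j = sum_{i<j, k} (∂g_{ij}/∂x_k) dx_k ∧ dx_i ∧ dx_j.
Expand each term, using dx_k ∧ dx_i ∧ dx_j = sgn(permutation) dx_{(a)} ∧ dx_{(b)} ∧ dx_{(c)} with (a < b < c) sorted:
  d(y*z) includes (∂/∂z)(y*z) dz = (y) dz, which multiplied by dx ∧ dy gives (y) dx ∧ dy ∧ dz
  d(x*(2*y + 3*z)) includes (∂/∂x)(x*(2*y + 3*z)) dx = (2*y + 3*z) dx, which multiplied by dy ∧ dz gives (2*y + 3*z) dx ∧ dy ∧ dz
Collecting like 3-forms: d(omega) = (3*y + 3*z) dx ∧ dy ∧ dz.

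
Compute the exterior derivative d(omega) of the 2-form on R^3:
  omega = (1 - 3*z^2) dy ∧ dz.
d(omega) = 0

For a 2-form omega = sum_{i<j} g_{ij} dx_i ∧ dx_j, the exterior derivative is
  d(omega) = sum_{i<j} d(g_{ij}) ∧ dx_i ∧ dx_j = sum_{i<j, k} (∂g_{ij}/∂x_k) dx_k ∧ dx_i ∧ dx_j.
Expand each term, using dx_k ∧ dx_i ∧ dx_j = sgn(permutation) dx_{(a)} ∧ dx_{(b)} ∧ dx_{(c)} with (a < b < c) sorted:

Collecting like 3-forms: d(omega) = 0.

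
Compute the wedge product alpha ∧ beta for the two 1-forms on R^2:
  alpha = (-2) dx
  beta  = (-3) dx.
alpha ∧ beta = 0

Distribute the wedge, using dx_i ∧ dx_j = -dx_j ∧ dx_i and dx_i ∧ dx_i = 0. For each pair (i, j) with i < j, the coefficient of dx_i ∧ dx_j in alpha ∧ beta is (alpha_i * beta_j - alpha_j * beta_i). Collecting: alpha ∧ beta = 0.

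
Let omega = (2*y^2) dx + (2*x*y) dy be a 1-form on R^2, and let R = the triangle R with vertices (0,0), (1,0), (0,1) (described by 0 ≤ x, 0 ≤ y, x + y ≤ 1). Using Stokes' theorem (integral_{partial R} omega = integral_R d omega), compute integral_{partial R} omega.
integral_(partial R) omega = -1/3

Stokes: integral_partial_R omega = integral_R d omega with d omega = (∂Q/∂x - ∂P/∂y) dx ∧ dy.
  ∂Q/∂x = 2*y
  ∂P/∂y = 4*y
  integrand = ∂Q/∂x - ∂P/∂y = -2*y.
Integrating over R: integral_0^1 integral_0^{1-x} (-2*y) dy dx = -1/3.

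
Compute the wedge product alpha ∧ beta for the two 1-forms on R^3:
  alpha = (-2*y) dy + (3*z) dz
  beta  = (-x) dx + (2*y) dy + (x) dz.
alpha ∧ beta = (-2*x*y) dx ∧ dy + (-2*y*(x + 3*z)) dy ∧ dz + (3*x*z) dx ∧ dz

Distribute the wedge, using dx_i ∧ dx_j = -dx_j ∧ dx_i and dx_i ∧ dx_i = 0. For each pair (i, j) with i < j, the coefficient of dx_i ∧ dx_j in alpha ∧ beta is (alpha_i * beta_j - alpha_j * beta_i). Collecting: alpha ∧ beta = (-2*x*y) dx ∧ dy + (-2*y*(x + 3*z)) dy ∧ dz + (3*x*z) dx ∧ dz.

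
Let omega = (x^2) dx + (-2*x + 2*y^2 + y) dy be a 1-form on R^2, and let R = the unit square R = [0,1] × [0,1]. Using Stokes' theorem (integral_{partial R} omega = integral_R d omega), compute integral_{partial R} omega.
integral_(partial R) omega = -2

Stokes: integral_partial_R omega = integral_R d omega with d omega = (∂Q/∂x - ∂P/∂y) dx ∧ dy.
  ∂Q/∂x = -2
  ∂P/∂y = 0
  integrand = ∂Q/∂x - ∂P/∂y = -2.
Integrating over R: integral_0^1 integral_0^1 (-2) dx dy = -2.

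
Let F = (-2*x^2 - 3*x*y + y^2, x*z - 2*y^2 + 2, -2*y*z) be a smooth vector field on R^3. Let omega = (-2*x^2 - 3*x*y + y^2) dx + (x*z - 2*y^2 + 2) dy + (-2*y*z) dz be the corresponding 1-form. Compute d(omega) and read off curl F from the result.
d(omega) = (-x - 2*z) dy ∧ dz + (0) dz ∧ dx + (3*x - 2*y + z) dx ∧ dy; curl F = (-x - 2*z, 0, 3*x - 2*y + z)

d omega = sum_{i<j} (∂f_j/∂x_i - ∂f_i/∂x_j) dx_i ∧ dx_j. Under the identification (dy ∧ dz, dz ∧ dx, dx ∧ dy) ↔ (e_x, e_y, e_z), the coefficients are exactly the components of curl F. Compute:
  ∂R/∂y - ∂Q/∂z = (-2*z) - (x) = -x - 2*z
  ∂P/∂z - ∂R/∂x = (0) - (0) = 0
  ∂Q/∂x - ∂P/∂y = (z) - (-3*x + 2*y) = 3*x - 2*y + z.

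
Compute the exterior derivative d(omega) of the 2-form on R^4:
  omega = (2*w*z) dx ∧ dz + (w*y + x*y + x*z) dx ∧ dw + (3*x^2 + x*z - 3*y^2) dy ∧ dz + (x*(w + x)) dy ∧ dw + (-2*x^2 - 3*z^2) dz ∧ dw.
d(omega) = (-5*x + 2*z) dx ∧ dz ∧ dw + (x) dx ∧ dy ∧ dw + (6*x + z) dx ∧ dy ∧ dz

For a 2-form omega = sum_{i<j} g_{ij} dx_i ∧ dx_j, the exterior derivative is
  d(omega) = sum_{i<j} d(g_{ij}) ∧ dx_i ∧ dx_j = sum_{i<j, k} (∂g_{ij}/∂x_k) dx_k ∧ dx_i ∧ dx_j.
Expand each term, using dx_k ∧ dx_i ∧ dx_j = sgn(permutation) dx_{(a)} ∧ dx_{(b)} ∧ dx_{(c)} with (a < b < c) sorted:
  d(2*w*z) includes (∂/∂w)(2*w*z) dw = (2*z) dw, which multiplied by dx ∧ dz gives (2*z) dx ∧ dz ∧ dw
  d(w*y + x*y + x*z) includes (∂/∂y)(w*y + x*y + x*z) dy = (w + x) dy, which multiplied by dx ∧ dw gives (-w - x) dx ∧ dy ∧ dw
  d(w*y + x*y + x*z) includes (∂/∂z)(w*y + x*y + x*z) dz = (x) dz, which multiplied by dx ∧ dw gives (-x) dx ∧ dz ∧ dw
  d(3*x^2 + x*z - 3*y^2) includes (∂/∂x)(3*x^2 + x*z - 3*y^2) dx = (6*x + z) dx, which multiplied by dy ∧ dz gives (6*x + z) dx ∧ dy ∧ dz
  d(x*(w + x)) includes (∂/∂x)(x*(w + x)) dx = (w + 2*x) dx, which multiplied by dy ∧ dw gives (w + 2*x) dx ∧ dy ∧ dw
  d(-2*x^2 - 3*z^2) includes (∂/∂x)(-2*x^2 - 3*z^2) dx = (-4*x) dx, which multiplied by dz ∧ dw gives (-4*x) dx ∧ dz ∧ dw
Collecting like 3-forms: d(omega) = (-5*x + 2*z) dx ∧ dz ∧ dw + (x) dx ∧ dy ∧ dw + (6*x + z) dx ∧ dy ∧ dz.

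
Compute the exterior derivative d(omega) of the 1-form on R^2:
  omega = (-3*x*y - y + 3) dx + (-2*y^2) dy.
d(omega) = (3*x + 1) dx ∧ dy

For a 1-form omega = sum_i f_i dx_i, the exterior derivative is
  d(omega) = sum_{i < j} (∂f_j/∂x_i - ∂f_i/∂x_j) dx_i ∧ dx_j.
  coefficient of dx ∧ dy: ∂f_2/∂x - ∂f_1/∂y = ∂(-2*y^2)/∂x - ∂(-3*x*y - y + 3)/∂y = 3*x + 1
Assembling: d(omega) = (3*x + 1) dx ∧ dy.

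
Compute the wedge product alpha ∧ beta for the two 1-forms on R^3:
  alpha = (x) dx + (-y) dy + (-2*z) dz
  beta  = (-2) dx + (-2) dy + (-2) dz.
alpha ∧ beta = (-2*x - 2*y) dx ∧ dy + (-2*x - 4*z) dx ∧ dz + (2*y - 4*z) dy ∧ dz

Distribute the wedge, using dx_i ∧ dx_j = -dx_j ∧ dx_i and dx_i ∧ dx_i = 0. For each pair (i, j) with i < j, the coefficient of dx_i ∧ dx_j in alpha ∧ beta is (alpha_i * beta_j - alpha_j * beta_i). Collecting: alpha ∧ beta = (-2*x - 2*y) dx ∧ dy + (-2*x - 4*z) dx ∧ dz + (2*y - 4*z) dy ∧ dz.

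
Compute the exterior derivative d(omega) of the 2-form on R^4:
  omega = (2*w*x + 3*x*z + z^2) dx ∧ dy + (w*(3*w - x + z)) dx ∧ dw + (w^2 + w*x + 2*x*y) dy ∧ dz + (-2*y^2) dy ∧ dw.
d(omega) = (w + 3*x + 2*y + 2*z) dx ∧ dy ∧ dz + (2*x) dx ∧ dy ∧ dw + (-w) dx ∧ dz ∧ dw + (2*w + x) dy ∧ dz ∧ dw

For a 2-form omega = sum_{i<j} g_{ij} dx_i ∧ dx_j, the exterior derivative is
  d(omega) = sum_{i<j} d(g_{ij}) ∧ dx_i ∧ dx_j = sum_{i<j, k} (∂g_{ij}/∂x_k) dx_k ∧ dx_i ∧ dx_j.
Expand each term, using dx_k ∧ dx_i ∧ dx_j = sgn(permutation) dx_{(a)} ∧ dx_{(b)} ∧ dx_{(c)} with (a < b < c) sorted:
  d(2*w*x + 3*x*z + z^2) includes (∂/∂z)(2*w*x + 3*x*z + z^2) dz = (3*x + 2*z) dz, which multiplied by dx ∧ dy gives (3*x + 2*z) dx ∧ dy ∧ dz
  d(2*w*x + 3*x*z + z^2) includes (∂/∂w)(2*w*x + 3*x*z + z^2) dw = (2*x) dw, which multiplied by dx ∧ dy gives (2*x) dx ∧ dy ∧ dw
  d(w*(3*w - x + z)) includes (∂/∂z)(w*(3*w - x + z)) dz = (w) dz, which multiplied by dx ∧ dw gives (-w) dx ∧ dz ∧ dw
  d(w^2 + w*x + 2*x*y) includes (∂/∂x)(w^2 + w*x + 2*x*y) dx = (w + 2*y) dx, which multiplied by dy ∧ dz gives (w + 2*y) dx ∧ dy ∧ dz
  d(w^2 + w*x + 2*x*y) includes (∂/∂w)(w^2 + w*x + 2*x*y) dw = (2*w + x) dw, which multiplied by dy ∧ dz gives (2*w + x) dy ∧ dz ∧ dw
Collecting like 3-forms: d(omega) = (w + 3*x + 2*y + 2*z) dx ∧ dy ∧ dz + (2*x) dx ∧ dy ∧ dw + (-w) dx ∧ dz ∧ dw + (2*w + x) dy ∧ dz ∧ dw.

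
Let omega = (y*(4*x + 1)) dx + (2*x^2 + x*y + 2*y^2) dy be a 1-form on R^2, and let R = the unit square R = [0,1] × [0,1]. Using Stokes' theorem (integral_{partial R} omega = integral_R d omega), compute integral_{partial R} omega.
integral_(partial R) omega = -1/2

Stokes: integral_partial_R omega = integral_R d omega with d omega = (∂Q/∂x - ∂P/∂y) dx ∧ dy.
  ∂Q/∂x = 4*x + y
  ∂P/∂y = 4*x + 1
  integrand = ∂Q/∂x - ∂P/∂y = y - 1.
Integrating over R: integral_0^1 integral_0^1 (y - 1) dx dy = -1/2.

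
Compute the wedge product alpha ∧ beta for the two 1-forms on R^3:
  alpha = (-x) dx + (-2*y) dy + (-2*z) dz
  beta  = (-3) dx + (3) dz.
alpha ∧ beta = (-3*x - 6*z) dx ∧ dz + (-6*y) dx ∧ dy + (-6*y) dy ∧ dz

Distribute the wedge, using dx_i ∧ dx_j = -dx_j ∧ dx_i and dx_i ∧ dx_i = 0. For each pair (i, j) with i < j, the coefficient of dx_i ∧ dx_j in alpha ∧ beta is (alpha_i * beta_j - alpha_j * beta_i). Collecting: alpha ∧ beta = (-3*x - 6*z) dx ∧ dz + (-6*y) dx ∧ dy + (-6*y) dy ∧ dz.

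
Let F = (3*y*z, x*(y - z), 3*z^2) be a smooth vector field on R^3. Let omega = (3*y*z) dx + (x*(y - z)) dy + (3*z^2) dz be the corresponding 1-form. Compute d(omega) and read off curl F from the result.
d(omega) = (x) dy ∧ dz + (3*y) dz ∧ dx + (y - 4*z) dx ∧ dy; curl F = (x, 3*y, y - 4*z)

d omega = sum_{i<j} (∂f_j/∂x_i - ∂f_i/∂x_j) dx_i ∧ dx_j. Under the identification (dy ∧ dz, dz ∧ dx, dx ∧ dy) ↔ (e_x, e_y, e_z), the coefficients are exactly the components of curl F. Compute:
  ∂R/∂y - ∂Q/∂z = (0) - (-x) = x
  ∂P/∂z - ∂R/∂x = (3*y) - (0) = 3*y
  ∂Q/∂x - ∂P/∂y = (y - z) - (3*z) = y - 4*z.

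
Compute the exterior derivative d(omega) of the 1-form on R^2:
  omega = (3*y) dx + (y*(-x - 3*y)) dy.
d(omega) = (-y - 3) dx ∧ dy

For a 1-form omega = sum_i f_i dx_i, the exterior derivative is
  d(omega) = sum_{i < j} (∂f_j/∂x_i - ∂f_i/∂x_j) dx_i ∧ dx_j.
  coefficient of dx ∧ dy: ∂f_2/∂x - ∂f_1/∂y = ∂(y*(-x - 3*y))/∂x - ∂(3*y)/∂y = -y - 3
Assembling: d(omega) = (-y - 3) dx ∧ dy.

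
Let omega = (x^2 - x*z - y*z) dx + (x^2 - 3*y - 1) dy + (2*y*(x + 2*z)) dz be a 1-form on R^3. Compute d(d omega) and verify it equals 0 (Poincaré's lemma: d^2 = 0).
d(d omega) = 0

Step 1: d omega = sum_{i<j} (∂f_j/∂x_i - ∂f_i/∂x_j) dx_i ∧ dx_j:
  coeff of dx ∧ dy: 2*x + z
  coeff of dx ∧ dz: x + 3*y
  coeff of dy ∧ dz: 2*x + 4*z
Step 2: Apply d again to each 2-form coefficient. The only possible 3-form in R^3 is dx ∧ dy ∧ dz, with coefficient
  ∂(coeff of dy∧dz)/∂x - ∂(coeff of dx∧dz)/∂y + ∂(coeff of dx∧dy)/∂z
  = ∂/∂x (2*x + 4*z) - ∂/∂y (x + 3*y) + ∂/∂z (2*x + z).
Each of these terms simplifies to sums of mixed partials that cancel in pairs. The result is 0 (by equality of mixed partials for smooth functions — Schwarz / Clairaut).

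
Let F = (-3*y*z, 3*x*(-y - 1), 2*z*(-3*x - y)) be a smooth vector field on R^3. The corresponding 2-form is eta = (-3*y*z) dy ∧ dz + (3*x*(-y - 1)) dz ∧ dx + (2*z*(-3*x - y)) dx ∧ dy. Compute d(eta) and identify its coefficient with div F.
d(eta) = (-9*x - 2*y) dx ∧ dy ∧ dz; div F = -9*x - 2*y

For a 2-form in R^3 of the form above, applying d gives a 3-form with coefficient ∂P/∂x + ∂Q/∂y + ∂R/∂z:
  ∂P/∂x = 0
  ∂Q/∂y = -3*x
  ∂R/∂z = -6*x - 2*y
Sum = -9*x - 2*y, which is exactly div F.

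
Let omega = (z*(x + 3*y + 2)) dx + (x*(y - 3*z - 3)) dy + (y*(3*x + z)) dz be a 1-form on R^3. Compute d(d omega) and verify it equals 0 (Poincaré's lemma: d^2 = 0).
d(d omega) = 0

Step 1: d omega = sum_{i<j} (∂f_j/∂x_i - ∂f_i/∂x_j) dx_i ∧ dx_j:
  coeff of dx ∧ dy: y - 6*z - 3
  coeff of dx ∧ dz: -x - 2
  coeff of dy ∧ dz: 6*x + z
Step 2: Apply d again to each 2-form coefficient. The only possible 3-form in R^3 is dx ∧ dy ∧ dz, with coefficient
  ∂(coeff of dy∧dz)/∂x - ∂(coeff of dx∧dz)/∂y + ∂(coeff of dx∧dy)/∂z
  = ∂/∂x (6*x + z) - ∂/∂y (-x - 2) + ∂/∂z (y - 6*z - 3).
Each of these terms simplifies to sums of mixed partials that cancel in pairs. The result is 0 (by equality of mixed partials for smooth functions — Schwarz / Clairaut).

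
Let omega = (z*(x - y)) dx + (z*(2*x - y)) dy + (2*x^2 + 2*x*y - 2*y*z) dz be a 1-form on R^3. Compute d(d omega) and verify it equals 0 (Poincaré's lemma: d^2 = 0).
d(d omega) = 0

Step 1: d omega = sum_{i<j} (∂f_j/∂x_i - ∂f_i/∂x_j) dx_i ∧ dx_j:
  coeff of dx ∧ dy: 3*z
  coeff of dx ∧ dz: 3*x + 3*y
  coeff of dy ∧ dz: y - 2*z
Step 2: Apply d again to each 2-form coefficient. The only possible 3-form in R^3 is dx ∧ dy ∧ dz, with coefficient
  ∂(coeff of dy∧dz)/∂x - ∂(coeff of dx∧dz)/∂y + ∂(coeff of dx∧dy)/∂z
  = ∂/∂x (y - 2*z) - ∂/∂y (3*x + 3*y) + ∂/∂z (3*z).
Each of these terms simplifies to sums of mixed partials that cancel in pairs. The result is 0 (by equality of mixed partials for smooth functions — Schwarz / Clairaut).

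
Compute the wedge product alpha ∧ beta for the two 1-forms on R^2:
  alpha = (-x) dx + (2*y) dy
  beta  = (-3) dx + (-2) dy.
alpha ∧ beta = (2*x + 6*y) dx ∧ dy

Distribute the wedge, using dx_i ∧ dx_j = -dx_j ∧ dx_i and dx_i ∧ dx_i = 0. For each pair (i, j) with i < j, the coefficient of dx_i ∧ dx_j in alpha ∧ beta is (alpha_i * beta_j - alpha_j * beta_i). Collecting: alpha ∧ beta = (2*x + 6*y) dx ∧ dy.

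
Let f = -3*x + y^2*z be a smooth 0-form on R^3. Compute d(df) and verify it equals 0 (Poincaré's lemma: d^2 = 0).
d(df) = 0

Step 1: df = sum_i (∂f/∂x_i) dx_i = (-3) dx + (2*y*z) dy + (y^2) dz.
Step 2: Apply d again. Using the 1-form formula, the coefficient of dx ∧ dy in d(df) is ∂^2 f/∂x ∂y - ∂^2 f/∂y ∂x = (0) - (0) = 0 (equality of mixed partials for smooth f).
Similarly for dx ∧ dz and dy ∧ dz — all coefficients vanish. So d(df) = 0.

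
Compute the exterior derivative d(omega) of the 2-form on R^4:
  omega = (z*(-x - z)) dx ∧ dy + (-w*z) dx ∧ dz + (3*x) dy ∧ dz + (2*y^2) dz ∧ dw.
d(omega) = (-x - 2*z + 3) dx ∧ dy ∧ dz + (-z) dx ∧ dz ∧ dw + (4*y) dy ∧ dz ∧ dw

For a 2-form omega = sum_{i<j} g_{ij} dx_i ∧ dx_j, the exterior derivative is
  d(omega) = sum_{i<j} d(g_{ij}) ∧ dx_i ∧ dx_j = sum_{i<j, k} (∂g_{ij}/∂x_k) dx_k ∧ dx_i ∧ dx_j.
Expand each term, using dx_k ∧ dx_i ∧ dx_j = sgn(permutation) dx_{(a)} ∧ dx_{(b)} ∧ dx_{(c)} with (a < b < c) sorted:
  d(z*(-x - z)) includes (∂/∂z)(z*(-x - z)) dz = (-x - 2*z) dz, which multiplied by dx ∧ dy gives (-x - 2*z) dx ∧ dy ∧ dz
  d(-w*z) includes (∂/∂w)(-w*z) dw = (-z) dw, which multiplied by dx ∧ dz gives (-z) dx ∧ dz ∧ dw
  d(3*x) includes (∂/∂x)(3*x) dx = (3) dx, which multiplied by dy ∧ dz gives (3) dx ∧ dy ∧ dz
  d(2*y^2) includes (∂/∂y)(2*y^2) dy = (4*y) dy, which multiplied by dz ∧ dw gives (4*y) dy ∧ dz ∧ dw
Collecting like 3-forms: d(omega) = (-x - 2*z + 3) dx ∧ dy ∧ dz + (-z) dx ∧ dz ∧ dw + (4*y) dy ∧ dz ∧ dw.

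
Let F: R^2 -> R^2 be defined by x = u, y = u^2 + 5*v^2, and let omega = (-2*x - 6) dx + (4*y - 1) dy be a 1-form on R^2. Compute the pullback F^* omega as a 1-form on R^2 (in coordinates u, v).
F^* omega = (8*u^3 + 40*u*v^2 - 4*u - 6) du + (10*v*(4*u^2 + 20*v^2 - 1)) dv

Using F^*(f dg) = (f ∘ F) d(g ∘ F), substitute each coordinate x_i by F_i(u, v) in f_i, and replace dx_i by d F_i = (∂F_i/∂u) du + (∂F_i/∂v) dv.
  For the x component: f_1(F) = -2*u - 6; d F_1 = (1) du + (0) dv
  For the y component: f_2(F) = 4*u^2 + 20*v^2 - 1; d F_2 = (2*u) du + (10*v) dv
Combining and collecting du, dv coefficients:
  coeff of du: 8*u^3 + 40*u*v^2 - 4*u - 6
  coeff of dv: 10*v*(4*u^2 + 20*v^2 - 1)
F^* omega = (8*u^3 + 40*u*v^2 - 4*u - 6) du + (10*v*(4*u^2 + 20*v^2 - 1)) dv.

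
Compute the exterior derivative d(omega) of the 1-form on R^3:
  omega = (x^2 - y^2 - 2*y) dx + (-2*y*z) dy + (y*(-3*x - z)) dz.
d(omega) = (2*y + 2) dx ∧ dy + (-3*y) dx ∧ dz + (-3*x + 2*y - z) dy ∧ dz

For a 1-form omega = sum_i f_i dx_i, the exterior derivative is
  d(omega) = sum_{i < j} (∂f_j/∂x_i - ∂f_i/∂x_j) dx_i ∧ dx_j.
  coefficient of dx ∧ dy: ∂f_2/∂x - ∂f_1/∂y = ∂(-2*y*z)/∂x - ∂(x^2 - y^2 - 2*y)/∂y = 2*y + 2
  coefficient of dx ∧ dz: ∂f_3/∂x - ∂f_1/∂z = ∂(y*(-3*x - z))/∂x - ∂(x^2 - y^2 - 2*y)/∂z = -3*y
  coefficient of dy ∧ dz: ∂f_3/∂y - ∂f_2/∂z = ∂(y*(-3*x - z))/∂y - ∂(-2*y*z)/∂z = -3*x + 2*y - z
Assembling: d(omega) = (2*y + 2) dx ∧ dy + (-3*y) dx ∧ dz + (-3*x + 2*y - z) dy ∧ dz.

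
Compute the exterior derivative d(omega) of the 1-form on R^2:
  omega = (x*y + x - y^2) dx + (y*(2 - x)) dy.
d(omega) = (-x + y) dx ∧ dy

For a 1-form omega = sum_i f_i dx_i, the exterior derivative is
  d(omega) = sum_{i < j} (∂f_j/∂x_i - ∂f_i/∂x_j) dx_i ∧ dx_j.
  coefficient of dx ∧ dy: ∂f_2/∂x - ∂f_1/∂y = ∂(y*(2 - x))/∂x - ∂(x*y + x - y^2)/∂y = -x + y
Assembling: d(omega) = (-x + y) dx ∧ dy.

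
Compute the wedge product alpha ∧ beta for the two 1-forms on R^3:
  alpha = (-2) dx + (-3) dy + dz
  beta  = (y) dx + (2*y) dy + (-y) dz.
alpha ∧ beta = (-y) dx ∧ dy + (y) dx ∧ dz + (y) dy ∧ dz

Distribute the wedge, using dx_i ∧ dx_j = -dx_j ∧ dx_i and dx_i ∧ dx_i = 0. For each pair (i, j) with i < j, the coefficient of dx_i ∧ dx_j in alpha ∧ beta is (alpha_i * beta_j - alpha_j * beta_i). Collecting: alpha ∧ beta = (-y) dx ∧ dy + (y) dx ∧ dz + (y) dy ∧ dz.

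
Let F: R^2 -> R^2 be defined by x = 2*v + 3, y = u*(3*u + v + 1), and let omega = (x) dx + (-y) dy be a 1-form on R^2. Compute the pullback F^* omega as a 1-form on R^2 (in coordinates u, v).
F^* omega = (u*(-18*u^2 - 9*u*v - 9*u - v^2 - 2*v - 1)) du + (-3*u^3 - u^2*v - u^2 + 4*v + 6) dv

Using F^*(f dg) = (f ∘ F) d(g ∘ F), substitute each coordinate x_i by F_i(u, v) in f_i, and replace dx_i by d F_i = (∂F_i/∂u) du + (∂F_i/∂v) dv.
  For the x component: f_1(F) = 2*v + 3; d F_1 = (0) du + (2) dv
  For the y component: f_2(F) = u*(-3*u - v - 1); d F_2 = (6*u + v + 1) du + (u) dv
Combining and collecting du, dv coefficients:
  coeff of du: u*(-18*u^2 - 9*u*v - 9*u - v^2 - 2*v - 1)
  coeff of dv: -3*u^3 - u^2*v - u^2 + 4*v + 6
F^* omega = (u*(-18*u^2 - 9*u*v - 9*u - v^2 - 2*v - 1)) du + (-3*u^3 - u^2*v - u^2 + 4*v + 6) dv.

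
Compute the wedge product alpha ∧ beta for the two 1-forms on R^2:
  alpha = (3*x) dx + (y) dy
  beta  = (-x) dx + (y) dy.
alpha ∧ beta = (4*x*y) dx ∧ dy

Distribute the wedge, using dx_i ∧ dx_j = -dx_j ∧ dx_i and dx_i ∧ dx_i = 0. For each pair (i, j) with i < j, the coefficient of dx_i ∧ dx_j in alpha ∧ beta is (alpha_i * beta_j - alpha_j * beta_i). Collecting: alpha ∧ beta = (4*x*y) dx ∧ dy.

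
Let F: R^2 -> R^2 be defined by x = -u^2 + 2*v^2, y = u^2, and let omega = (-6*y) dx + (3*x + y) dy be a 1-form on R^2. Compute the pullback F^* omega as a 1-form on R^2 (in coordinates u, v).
F^* omega = (8*u^3 + 12*u*v^2) du + (-24*u^2*v) dv

Using F^*(f dg) = (f ∘ F) d(g ∘ F), substitute each coordinate x_i by F_i(u, v) in f_i, and replace dx_i by d F_i = (∂F_i/∂u) du + (∂F_i/∂v) dv.
  For the x component: f_1(F) = -6*u^2; d F_1 = (-2*u) du + (4*v) dv
  For the y component: f_2(F) = -2*u^2 + 6*v^2; d F_2 = (2*u) du + (0) dv
Combining and collecting du, dv coefficients:
  coeff of du: 8*u^3 + 12*u*v^2
  coeff of dv: -24*u^2*v
F^* omega = (8*u^3 + 12*u*v^2) du + (-24*u^2*v) dv.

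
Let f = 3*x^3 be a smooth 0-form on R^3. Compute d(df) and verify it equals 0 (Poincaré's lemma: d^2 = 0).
d(df) = 0

Step 1: df = sum_i (∂f/∂x_i) dx_i = (9*x^2) dx + (0) dy + (0) dz.
Step 2: Apply d again. Using the 1-form formula, the coefficient of dx ∧ dy in d(df) is ∂^2 f/∂x ∂y - ∂^2 f/∂y ∂x = (0) - (0) = 0 (equality of mixed partials for smooth f).
Similarly for dx ∧ dz and dy ∧ dz — all coefficients vanish. So d(df) = 0.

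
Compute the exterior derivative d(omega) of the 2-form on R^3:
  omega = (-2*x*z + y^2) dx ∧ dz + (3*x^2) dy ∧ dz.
d(omega) = (6*x - 2*y) dx ∧ dy ∧ dz

For a 2-form omega = sum_{i<j} g_{ij} dx_i ∧ dx_j, the exterior derivative is
  d(omega) = sum_{i<j} d(g_{ij}) ∧ dx_i ∧ dx_j = sum_{i<j, k} (∂g_{ij}/∂x_k) dx_k ∧ dx_i ∧ dx_j.
Expand each term, using dx_k ∧ dx_i ∧ dx_j = sgn(permutation) dx_{(a)} ∧ dx_{(b)} ∧ dx_{(c)} with (a < b < c) sorted:
  d(-2*x*z + y^2) includes (∂/∂y)(-2*x*z + y^2) dy = (2*y) dy, which multiplied by dx ∧ dz gives (-2*y) dx ∧ dy ∧ dz
  d(3*x^2) includes (∂/∂x)(3*x^2) dx = (6*x) dx, which multiplied by dy ∧ dz gives (6*x) dx ∧ dy ∧ dz
Collecting like 3-forms: d(omega) = (6*x - 2*y) dx ∧ dy ∧ dz.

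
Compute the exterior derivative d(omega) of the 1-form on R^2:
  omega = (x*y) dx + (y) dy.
d(omega) = (-x) dx ∧ dy

For a 1-form omega = sum_i f_i dx_i, the exterior derivative is
  d(omega) = sum_{i < j} (∂f_j/∂x_i - ∂f_i/∂x_j) dx_i ∧ dx_j.
  coefficient of dx ∧ dy: ∂f_2/∂x - ∂f_1/∂y = ∂(y)/∂x - ∂(x*y)/∂y = -x
Assembling: d(omega) = (-x) dx ∧ dy.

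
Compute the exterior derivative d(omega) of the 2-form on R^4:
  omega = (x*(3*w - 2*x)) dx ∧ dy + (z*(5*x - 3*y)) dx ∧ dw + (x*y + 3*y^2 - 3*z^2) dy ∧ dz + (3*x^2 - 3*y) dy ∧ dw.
d(omega) = (9*x + 3*z) dx ∧ dy ∧ dw + (-5*x + 3*y) dx ∧ dz ∧ dw + (y) dx ∧ dy ∧ dz

For a 2-form omega = sum_{i<j} g_{ij} dx_i ∧ dx_j, the exterior derivative is
  d(omega) = sum_{i<j} d(g_{ij}) ∧ dx_i ∧ dx_j = sum_{i<j, k} (∂g_{ij}/∂x_k) dx_k ∧ dx_i ∧ dx_j.
Expand each term, using dx_k ∧ dx_i ∧ dx_j = sgn(permutation) dx_{(a)} ∧ dx_{(b)} ∧ dx_{(c)} with (a < b < c) sorted:
  d(x*(3*w - 2*x)) includes (∂/∂w)(x*(3*w - 2*x)) dw = (3*x) dw, which multiplied by dx ∧ dy gives (3*x) dx ∧ dy ∧ dw
  d(z*(5*x - 3*y)) includes (∂/∂y)(z*(5*x - 3*y)) dy = (-3*z) dy, which multiplied by dx ∧ dw gives (3*z) dx ∧ dy ∧ dw
  d(z*(5*x - 3*y)) includes (∂/∂z)(z*(5*x - 3*y)) dz = (5*x - 3*y) dz, which multiplied by dx ∧ dw gives (-5*x + 3*y) dx ∧ dz ∧ dw
  d(x*y + 3*y^2 - 3*z^2) includes (∂/∂x)(x*y + 3*y^2 - 3*z^2) dx = (y) dx, which multiplied by dy ∧ dz gives (y) dx ∧ dy ∧ dz
  d(3*x^2 - 3*y) includes (∂/∂x)(3*x^2 - 3*y) dx = (6*x) dx, which multiplied by dy ∧ dw gives (6*x) dx ∧ dy ∧ dw
Collecting like 3-forms: d(omega) = (9*x + 3*z) dx ∧ dy ∧ dw + (-5*x + 3*y) dx ∧ dz ∧ dw + (y) dx ∧ dy ∧ dz.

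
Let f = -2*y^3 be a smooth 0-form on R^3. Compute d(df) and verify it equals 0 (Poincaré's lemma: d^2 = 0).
d(df) = 0

Step 1: df = sum_i (∂f/∂x_i) dx_i = (0) dx + (-6*y^2) dy + (0) dz.
Step 2: Apply d again. Using the 1-form formula, the coefficient of dx ∧ dy in d(df) is ∂^2 f/∂x ∂y - ∂^2 f/∂y ∂x = (0) - (0) = 0 (equality of mixed partials for smooth f).
Similarly for dx ∧ dz and dy ∧ dz — all coefficients vanish. So d(df) = 0.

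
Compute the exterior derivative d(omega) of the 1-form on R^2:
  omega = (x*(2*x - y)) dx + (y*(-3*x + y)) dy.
d(omega) = (x - 3*y) dx ∧ dy

For a 1-form omega = sum_i f_i dx_i, the exterior derivative is
  d(omega) = sum_{i < j} (∂f_j/∂x_i - ∂f_i/∂x_j) dx_i ∧ dx_j.
  coefficient of dx ∧ dy: ∂f_2/∂x - ∂f_1/∂y = ∂(y*(-3*x + y))/∂x - ∂(x*(2*x - y))/∂y = x - 3*y
Assembling: d(omega) = (x - 3*y) dx ∧ dy.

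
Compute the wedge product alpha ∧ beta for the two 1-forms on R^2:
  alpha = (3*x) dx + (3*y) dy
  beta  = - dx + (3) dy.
alpha ∧ beta = (9*x + 3*y) dx ∧ dy

Distribute the wedge, using dx_i ∧ dx_j = -dx_j ∧ dx_i and dx_i ∧ dx_i = 0. For each pair (i, j) with i < j, the coefficient of dx_i ∧ dx_j in alpha ∧ beta is (alpha_i * beta_j - alpha_j * beta_i). Collecting: alpha ∧ beta = (9*x + 3*y) dx ∧ dy.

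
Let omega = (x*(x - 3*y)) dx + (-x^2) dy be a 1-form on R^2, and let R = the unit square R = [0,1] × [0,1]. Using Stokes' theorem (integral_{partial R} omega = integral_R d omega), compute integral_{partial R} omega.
integral_(partial R) omega = 1/2

Stokes: integral_partial_R omega = integral_R d omega with d omega = (∂Q/∂x - ∂P/∂y) dx ∧ dy.
  ∂Q/∂x = -2*x
  ∂P/∂y = -3*x
  integrand = ∂Q/∂x - ∂P/∂y = x.
Integrating over R: integral_0^1 integral_0^1 (x) dx dy = 1/2.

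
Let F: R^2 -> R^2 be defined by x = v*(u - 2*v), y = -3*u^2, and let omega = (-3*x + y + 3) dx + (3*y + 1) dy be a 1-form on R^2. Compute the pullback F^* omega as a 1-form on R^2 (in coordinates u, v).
F^* omega = (54*u^3 - 3*u^2*v - 3*u*v^2 - 6*u + 6*v^3 + 3*v) du + (-3*u^3 + 9*u^2*v + 18*u*v^2 + 3*u - 24*v^3 - 12*v) dv

Using F^*(f dg) = (f ∘ F) d(g ∘ F), substitute each coordinate x_i by F_i(u, v) in f_i, and replace dx_i by d F_i = (∂F_i/∂u) du + (∂F_i/∂v) dv.
  For the x component: f_1(F) = -3*u^2 - 3*u*v + 6*v^2 + 3; d F_1 = (v) du + (u - 4*v) dv
  For the y component: f_2(F) = 1 - 9*u^2; d F_2 = (-6*u) du + (0) dv
Combining and collecting du, dv coefficients:
  coeff of du: 54*u^3 - 3*u^2*v - 3*u*v^2 - 6*u + 6*v^3 + 3*v
  coeff of dv: -3*u^3 + 9*u^2*v + 18*u*v^2 + 3*u - 24*v^3 - 12*v
F^* omega = (54*u^3 - 3*u^2*v - 3*u*v^2 - 6*u + 6*v^3 + 3*v) du + (-3*u^3 + 9*u^2*v + 18*u*v^2 + 3*u - 24*v^3 - 12*v) dv.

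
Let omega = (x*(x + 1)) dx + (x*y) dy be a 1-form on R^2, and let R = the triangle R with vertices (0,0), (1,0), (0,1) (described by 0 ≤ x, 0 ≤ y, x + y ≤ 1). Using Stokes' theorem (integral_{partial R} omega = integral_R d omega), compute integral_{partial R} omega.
integral_(partial R) omega = 1/6

Stokes: integral_partial_R omega = integral_R d omega with d omega = (∂Q/∂x - ∂P/∂y) dx ∧ dy.
  ∂Q/∂x = y
  ∂P/∂y = 0
  integrand = ∂Q/∂x - ∂P/∂y = y.
Integrating over R: integral_0^1 integral_0^{1-x} (y) dy dx = 1/6.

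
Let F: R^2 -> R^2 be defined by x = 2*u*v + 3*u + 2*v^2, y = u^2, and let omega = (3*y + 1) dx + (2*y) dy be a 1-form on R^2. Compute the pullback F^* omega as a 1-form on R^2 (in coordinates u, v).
F^* omega = (4*u^3 + 6*u^2*v + 9*u^2 + 2*v + 3) du + (6*u^3 + 12*u^2*v + 2*u + 4*v) dv

Using F^*(f dg) = (f ∘ F) d(g ∘ F), substitute each coordinate x_i by F_i(u, v) in f_i, and replace dx_i by d F_i = (∂F_i/∂u) du + (∂F_i/∂v) dv.
  For the x component: f_1(F) = 3*u^2 + 1; d F_1 = (2*v + 3) du + (2*u + 4*v) dv
  For the y component: f_2(F) = 2*u^2; d F_2 = (2*u) du + (0) dv
Combining and collecting du, dv coefficients:
  coeff of du: 4*u^3 + 6*u^2*v + 9*u^2 + 2*v + 3
  coeff of dv: 6*u^3 + 12*u^2*v + 2*u + 4*v
F^* omega = (4*u^3 + 6*u^2*v + 9*u^2 + 2*v + 3) du + (6*u^3 + 12*u^2*v + 2*u + 4*v) dv.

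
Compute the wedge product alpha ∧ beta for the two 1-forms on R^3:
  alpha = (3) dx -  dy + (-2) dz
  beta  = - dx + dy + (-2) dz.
alpha ∧ beta = (2) dx ∧ dy + (-8) dx ∧ dz + (4) dy ∧ dz

Distribute the wedge, using dx_i ∧ dx_j = -dx_j ∧ dx_i and dx_i ∧ dx_i = 0. For each pair (i, j) with i < j, the coefficient of dx_i ∧ dx_j in alpha ∧ beta is (alpha_i * beta_j - alpha_j * beta_i). Collecting: alpha ∧ beta = (2) dx ∧ dy + (-8) dx ∧ dz + (4) dy ∧ dz.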